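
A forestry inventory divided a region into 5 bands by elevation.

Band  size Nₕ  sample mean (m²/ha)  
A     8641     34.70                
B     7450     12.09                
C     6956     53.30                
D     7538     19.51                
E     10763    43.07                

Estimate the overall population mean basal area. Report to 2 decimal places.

x̄_st = (Σ Nₕx̄ₕ) / (Σ Nₕ) = (8641·34.70 + 7450·12.09 + 6956·53.30 + 7538·19.51 + 10763·43.07) / 41348
= 1371296.79 / 41348 = 33.1648... → 33.16.

33.16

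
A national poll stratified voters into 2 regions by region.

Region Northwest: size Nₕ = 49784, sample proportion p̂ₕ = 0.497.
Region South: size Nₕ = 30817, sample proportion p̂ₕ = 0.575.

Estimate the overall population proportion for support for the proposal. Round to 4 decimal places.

0.5268

N = 49784 + 30817 = 80601.
Overall proportion = Σ (Nₕ/N)·p̂ₕ.
Σ Nₕp̂ₕ = 24742.648 + 17719.775 = 42462.423.
42462.423 / 80601 = 0.526823... → 0.5268.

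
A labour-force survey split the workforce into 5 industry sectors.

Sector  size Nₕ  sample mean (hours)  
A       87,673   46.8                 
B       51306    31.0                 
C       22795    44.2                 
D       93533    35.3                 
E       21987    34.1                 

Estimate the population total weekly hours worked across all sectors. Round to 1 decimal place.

10752593.0

Population total = Σ Nₕ·x̄ₕ (each stratum's size times its mean).
87673·46.8 + 51306·31.0 + 22795·44.2 + 93533·35.3 + 21987·34.1 = 4103096.4 + 1590486 + 1007539 + 3301714.9 + 749756.7 = 10752593.0.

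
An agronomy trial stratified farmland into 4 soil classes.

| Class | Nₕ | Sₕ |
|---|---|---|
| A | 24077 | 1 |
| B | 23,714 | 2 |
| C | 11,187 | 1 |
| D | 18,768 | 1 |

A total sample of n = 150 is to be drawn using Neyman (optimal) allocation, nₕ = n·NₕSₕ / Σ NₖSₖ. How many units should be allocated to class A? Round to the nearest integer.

Σ NₕSₕ = 24077·1 + 23714·2 + 11187·1 + 18768·1 = 101460.
Share for A: 24077/101460 = 0.23731.
n_A = 150 × 0.23731 = 35.596... → 36.

36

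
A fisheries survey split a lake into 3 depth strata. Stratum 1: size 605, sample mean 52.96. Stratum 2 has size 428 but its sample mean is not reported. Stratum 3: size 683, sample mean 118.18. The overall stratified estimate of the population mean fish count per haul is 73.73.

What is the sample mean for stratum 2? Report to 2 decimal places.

32.16

N = 605 + 428 + 683 = 1716.
Overall total = μ·N = 73.73·1716 = 126520.68.
Subtract the known strata: 605·52.96 + 683·118.18 = 112757.74.
Remaining total for stratum 2: 126520.68 − 112757.74 = 13762.94.
Divide by its size: 13762.94 / 428 = 32.1564... → 32.16.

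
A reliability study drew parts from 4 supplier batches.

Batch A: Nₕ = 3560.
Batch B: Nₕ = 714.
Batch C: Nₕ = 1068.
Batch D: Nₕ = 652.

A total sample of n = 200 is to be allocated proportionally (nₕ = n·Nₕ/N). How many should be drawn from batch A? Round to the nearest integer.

Share of batch A = 3560/5994 = 0.59393.
Allocate 200 × 0.59393 = 118.785... → 119.

119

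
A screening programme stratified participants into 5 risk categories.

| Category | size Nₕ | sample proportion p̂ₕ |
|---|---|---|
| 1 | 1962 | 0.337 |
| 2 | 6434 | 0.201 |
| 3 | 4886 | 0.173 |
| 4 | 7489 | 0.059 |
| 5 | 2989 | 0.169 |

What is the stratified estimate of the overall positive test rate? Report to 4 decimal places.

0.1577

N = 1962 + 6434 + 4886 + 7489 + 2989 = 23760.
Overall proportion = Σ (Nₕ/N)·p̂ₕ.
Σ Nₕp̂ₕ = 661.194 + 1293.234 + 845.278 + 441.851 + 505.141 = 3746.698.
3746.698 / 23760 = 0.157689... → 0.1577.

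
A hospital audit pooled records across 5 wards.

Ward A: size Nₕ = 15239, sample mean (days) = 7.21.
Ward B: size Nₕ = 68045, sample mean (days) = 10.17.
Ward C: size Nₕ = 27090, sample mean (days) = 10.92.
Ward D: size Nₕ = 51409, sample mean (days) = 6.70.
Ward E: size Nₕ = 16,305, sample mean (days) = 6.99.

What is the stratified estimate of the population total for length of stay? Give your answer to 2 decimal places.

1556125.89

A: 15239·7.21 = 109873.19
B: 68045·10.17 = 692017.65
C: 27090·10.92 = 295822.8
D: 51409·6.70 = 344440.3
E: 16305·6.99 = 113971.95
τ̂ = Σ Nₕx̄ₕ = 1556125.89.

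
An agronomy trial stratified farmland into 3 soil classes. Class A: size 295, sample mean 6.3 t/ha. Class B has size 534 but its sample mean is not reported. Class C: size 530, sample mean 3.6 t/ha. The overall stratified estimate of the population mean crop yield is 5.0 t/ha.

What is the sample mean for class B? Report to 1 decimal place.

N = 295 + 534 + 530 = 1359.
Overall total = μ·N = 5.0·1359 = 6795.
Subtract the known strata: 295·6.3 + 530·3.6 = 3766.5.
Remaining total for class B: 6795 − 3766.5 = 3028.5.
Divide by its size: 3028.5 / 534 = 5.671... → 5.7.

5.7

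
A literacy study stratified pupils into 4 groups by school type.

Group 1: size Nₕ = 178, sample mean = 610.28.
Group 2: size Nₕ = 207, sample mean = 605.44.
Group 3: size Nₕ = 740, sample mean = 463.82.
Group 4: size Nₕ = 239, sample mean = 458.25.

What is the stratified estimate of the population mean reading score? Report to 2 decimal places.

503.45

N = 178 + 207 + 740 + 239 = 1364.
Overall mean = Σ (Nₕ/N)·x̄ₕ — weight by population share, not a simple average.
Σ Nₕx̄ₕ = 178·610.28 + 207·605.44 + 740·463.82 + 239·458.25 = 108629.84 + 125326.08 + 343226.8 + 109521.75 = 686704.47.
Divide by N: 686704.47 / 1364 = 503.4490... → 503.45.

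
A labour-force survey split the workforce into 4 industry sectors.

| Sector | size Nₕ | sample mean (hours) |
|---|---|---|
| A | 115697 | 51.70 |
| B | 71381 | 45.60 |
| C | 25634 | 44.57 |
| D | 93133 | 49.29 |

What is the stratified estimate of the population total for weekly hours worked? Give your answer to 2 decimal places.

14969541.45

A: 115697·51.70 = 5981534.9
B: 71381·45.60 = 3254973.6
C: 25634·44.57 = 1142507.38
D: 93133·49.29 = 4590525.57
τ̂ = Σ Nₕx̄ₕ = 14969541.45.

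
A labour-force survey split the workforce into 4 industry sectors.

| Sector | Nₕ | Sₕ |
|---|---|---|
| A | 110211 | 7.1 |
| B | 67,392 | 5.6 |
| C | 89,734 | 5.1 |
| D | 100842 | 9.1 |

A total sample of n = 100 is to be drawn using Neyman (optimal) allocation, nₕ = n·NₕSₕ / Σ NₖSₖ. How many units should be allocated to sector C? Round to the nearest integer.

18

Σ NₕSₕ = 110211·7.1 + 67392·5.6 + 89734·5.1 + 100842·9.1 = 2535198.9.
Share for C: 457643.4/2535198.9 = 0.18052.
n_C = 100 × 0.18052 = 18.052... → 18.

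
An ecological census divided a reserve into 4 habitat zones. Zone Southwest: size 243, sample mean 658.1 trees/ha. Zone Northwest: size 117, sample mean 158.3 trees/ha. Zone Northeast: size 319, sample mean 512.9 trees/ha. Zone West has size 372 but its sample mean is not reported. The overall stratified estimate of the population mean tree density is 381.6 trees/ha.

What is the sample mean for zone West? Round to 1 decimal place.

158.6

Σ Nₕx̄ₕ = N·μ, so 372·x̄_West = 1051·381.6 − (243·658.1 + 117·158.3 + 319·512.9).
= 401061.6 − 342054.5 = 59007.1.
x̄_West = 59007.1 / 372 = 158.621... → 158.6.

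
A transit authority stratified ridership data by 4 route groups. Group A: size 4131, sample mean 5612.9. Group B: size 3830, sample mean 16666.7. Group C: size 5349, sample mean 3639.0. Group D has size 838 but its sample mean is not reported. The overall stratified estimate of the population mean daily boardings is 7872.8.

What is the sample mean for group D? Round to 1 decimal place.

Σ Nₕx̄ₕ = N·μ, so 838·x̄_D = 14148·7872.8 − (4131·5612.9 + 3830·16666.7 + 5349·3639.0).
= 111384374.4 − 106485361.9 = 4899012.5.
x̄_D = 4899012.5 / 838 = 5846.077... → 5846.1.

5846.1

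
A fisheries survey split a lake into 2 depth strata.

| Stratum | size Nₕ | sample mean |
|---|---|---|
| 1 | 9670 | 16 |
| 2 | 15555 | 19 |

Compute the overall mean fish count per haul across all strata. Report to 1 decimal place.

17.8

N = 9670 + 15555 = 25225.
Overall mean = Σ (Nₕ/N)·x̄ₕ — weight by population share, not a simple average.
Σ Nₕx̄ₕ = 9670·16 + 15555·19 = 154720 + 295545 = 450265.
Divide by N: 450265 / 25225 = 17.850... → 17.8.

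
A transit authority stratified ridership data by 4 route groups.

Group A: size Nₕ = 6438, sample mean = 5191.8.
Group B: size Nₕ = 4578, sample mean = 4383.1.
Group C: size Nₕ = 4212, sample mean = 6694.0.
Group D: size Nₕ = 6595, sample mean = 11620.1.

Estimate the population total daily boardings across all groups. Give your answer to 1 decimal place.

Estimate total by summing Nₕ·x̄ₕ over strata.
6438·5191.8 + 4578·4383.1 + 4212·6694.0 + 6595·11620.1 = 33424808.4 + 20065831.8 + 28195128 + 76634559.5 = 158320327.7.

158320327.7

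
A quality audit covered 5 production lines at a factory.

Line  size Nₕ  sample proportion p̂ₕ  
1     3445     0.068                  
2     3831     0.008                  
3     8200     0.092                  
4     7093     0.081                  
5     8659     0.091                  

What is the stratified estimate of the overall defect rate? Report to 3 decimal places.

Wₕ = Nₕ/N with N = 31228: 0.1103, 0.1227, 0.2626, 0.2271, 0.2773.
p̂_st = 0.1103·0.068 + 0.1227·0.008 + 0.2626·0.092 + 0.2271·0.081 + 0.2773·0.091 ≈ 0.07627... → 0.076.

0.076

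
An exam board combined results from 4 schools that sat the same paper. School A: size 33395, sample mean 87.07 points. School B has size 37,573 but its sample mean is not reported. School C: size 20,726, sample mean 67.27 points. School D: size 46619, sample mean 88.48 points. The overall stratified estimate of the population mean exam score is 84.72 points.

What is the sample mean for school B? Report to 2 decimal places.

Σ Nₕx̄ₕ = N·μ, so 37573·x̄_B = 138313·84.72 − (33395·87.07 + 20726·67.27 + 46619·88.48).
= 11717877.36 − 8426789.79 = 3291087.57.
x̄_B = 3291087.57 / 37573 = 87.5918... → 87.59.

87.59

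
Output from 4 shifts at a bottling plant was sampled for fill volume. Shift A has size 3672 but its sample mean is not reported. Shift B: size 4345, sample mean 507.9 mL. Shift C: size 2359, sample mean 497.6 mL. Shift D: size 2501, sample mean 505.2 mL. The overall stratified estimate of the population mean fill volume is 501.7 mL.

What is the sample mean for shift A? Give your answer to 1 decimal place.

494.6

Σ Nₕx̄ₕ = N·μ, so 3672·x̄_A = 12877·501.7 − (4345·507.9 + 2359·497.6 + 2501·505.2).
= 6460390.9 − 4644169.1 = 1816221.8.
x̄_A = 1816221.8 / 3672 = 494.614... → 494.6.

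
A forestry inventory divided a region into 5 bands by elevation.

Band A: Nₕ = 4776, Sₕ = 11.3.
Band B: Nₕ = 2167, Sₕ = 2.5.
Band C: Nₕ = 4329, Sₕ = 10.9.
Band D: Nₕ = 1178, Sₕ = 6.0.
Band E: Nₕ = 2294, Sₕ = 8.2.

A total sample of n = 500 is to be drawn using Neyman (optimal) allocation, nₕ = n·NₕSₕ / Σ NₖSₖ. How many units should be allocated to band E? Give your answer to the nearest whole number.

71

A: NₕSₕ = 4776·11.3 = 53968.8
B: NₕSₕ = 2167·2.5 = 5417.5
C: NₕSₕ = 4329·10.9 = 47186.1
D: NₕSₕ = 1178·6.0 = 7068
E: NₕSₕ = 2294·8.2 = 18810.8
Σ NₕSₕ = 132451.2.
n_E = 500·18810.8/132451.2 = 71.010... → 71.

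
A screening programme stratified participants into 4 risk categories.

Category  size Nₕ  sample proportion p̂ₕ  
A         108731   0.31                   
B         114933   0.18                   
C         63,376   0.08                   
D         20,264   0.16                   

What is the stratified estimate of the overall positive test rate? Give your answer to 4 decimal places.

0.2041

Wₕ = Nₕ/N with N = 307304: 0.3538, 0.3740, 0.2062, 0.0659.
p̂_st = 0.3538·0.31 + 0.3740·0.18 + 0.2062·0.08 + 0.0659·0.16 ≈ 0.204055... → 0.2041.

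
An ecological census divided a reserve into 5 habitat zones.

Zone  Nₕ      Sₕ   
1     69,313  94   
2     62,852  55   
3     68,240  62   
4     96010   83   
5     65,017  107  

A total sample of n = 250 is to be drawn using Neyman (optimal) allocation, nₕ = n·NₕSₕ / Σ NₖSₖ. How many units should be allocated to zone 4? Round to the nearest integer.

Σ NₕSₕ = 69313·94 + 62852·55 + 68240·62 + 96010·83 + 65017·107 = 29128811.
Share for 4: 7968830/29128811 = 0.27357.
n_4 = 250 × 0.27357 = 68.393... → 68.

68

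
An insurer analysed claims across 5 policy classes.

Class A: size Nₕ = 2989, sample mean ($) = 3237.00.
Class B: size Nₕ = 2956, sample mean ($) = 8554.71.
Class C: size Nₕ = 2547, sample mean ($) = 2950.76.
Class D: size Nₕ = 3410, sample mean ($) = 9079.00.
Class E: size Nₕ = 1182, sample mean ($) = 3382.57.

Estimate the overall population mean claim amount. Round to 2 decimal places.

x̄_st = (Σ Nₕx̄ₕ) / (Σ Nₕ) = (2989·3237.00 + 2956·8554.71 + 2547·2950.76 + 3410·9079.00 + 1182·3382.57) / 13084
= 77436289.22 / 13084 = 5918.3957... → 5918.40.

5918.40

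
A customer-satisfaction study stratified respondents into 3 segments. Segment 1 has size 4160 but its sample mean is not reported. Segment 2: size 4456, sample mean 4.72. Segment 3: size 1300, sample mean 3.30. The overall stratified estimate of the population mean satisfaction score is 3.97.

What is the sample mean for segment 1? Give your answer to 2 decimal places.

N = 4160 + 4456 + 1300 = 9916.
Overall total = μ·N = 3.97·9916 = 39366.52.
Subtract the known strata: 4456·4.72 + 1300·3.30 = 25322.32.
Remaining total for segment 1: 39366.52 − 25322.32 = 14044.2.
Divide by its size: 14044.2 / 4160 = 3.3760... → 3.38.

3.38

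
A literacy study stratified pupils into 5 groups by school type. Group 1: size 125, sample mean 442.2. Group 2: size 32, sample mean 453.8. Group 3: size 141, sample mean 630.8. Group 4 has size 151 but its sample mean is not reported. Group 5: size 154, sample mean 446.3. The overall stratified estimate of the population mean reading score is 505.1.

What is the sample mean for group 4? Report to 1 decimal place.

510.6

N = 125 + 32 + 141 + 151 + 154 = 603.
Overall total = μ·N = 505.1·603 = 304575.3.
Subtract the known strata: 125·442.2 + 32·453.8 + 141·630.8 + 154·446.3 = 227469.6.
Remaining total for group 4: 304575.3 − 227469.6 = 77105.7.
Divide by its size: 77105.7 / 151 = 510.634... → 510.6.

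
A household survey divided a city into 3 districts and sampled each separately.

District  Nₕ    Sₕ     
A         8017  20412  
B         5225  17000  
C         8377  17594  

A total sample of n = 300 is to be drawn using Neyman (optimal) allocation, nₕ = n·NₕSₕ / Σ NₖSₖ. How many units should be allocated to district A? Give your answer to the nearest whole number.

Σ NₕSₕ = 8017·20412 + 5225·17000 + 8377·17594 = 399852942.
Share for A: 163643004/399852942 = 0.40926.
n_A = 300 × 0.40926 = 122.777... → 123.

123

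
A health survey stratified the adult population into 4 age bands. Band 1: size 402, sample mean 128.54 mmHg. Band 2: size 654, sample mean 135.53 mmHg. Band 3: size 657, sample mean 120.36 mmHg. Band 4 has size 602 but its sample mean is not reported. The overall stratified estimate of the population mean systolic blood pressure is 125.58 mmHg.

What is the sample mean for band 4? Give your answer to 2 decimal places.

118.49

N = 402 + 654 + 657 + 602 = 2315.
Overall total = μ·N = 125.58·2315 = 290717.7.
Subtract the known strata: 402·128.54 + 654·135.53 + 657·120.36 = 219386.22.
Remaining total for band 4: 290717.7 − 219386.22 = 71331.48.
Divide by its size: 71331.48 / 602 = 118.4908... → 118.49.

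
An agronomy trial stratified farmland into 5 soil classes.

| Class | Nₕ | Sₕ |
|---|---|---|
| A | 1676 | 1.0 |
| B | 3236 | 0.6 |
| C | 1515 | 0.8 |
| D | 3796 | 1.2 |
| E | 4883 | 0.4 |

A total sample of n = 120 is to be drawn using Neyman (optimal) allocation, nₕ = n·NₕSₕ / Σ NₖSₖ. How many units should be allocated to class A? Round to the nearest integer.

Σ NₕSₕ = 1676·1.0 + 3236·0.6 + 1515·0.8 + 3796·1.2 + 4883·0.4 = 11338.
Share for A: 1676/11338 = 0.14782.
n_A = 120 × 0.14782 = 17.739... → 18.

18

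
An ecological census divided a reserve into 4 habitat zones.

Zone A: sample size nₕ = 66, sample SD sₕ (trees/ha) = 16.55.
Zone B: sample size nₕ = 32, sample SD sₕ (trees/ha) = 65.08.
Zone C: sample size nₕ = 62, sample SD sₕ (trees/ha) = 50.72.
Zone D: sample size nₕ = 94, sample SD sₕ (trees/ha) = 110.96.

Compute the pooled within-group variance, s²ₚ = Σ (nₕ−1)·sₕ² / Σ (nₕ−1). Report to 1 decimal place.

A: (66−1)·16.55² = 65·273.9025 = 17803.6625
B: (32−1)·65.08² = 31·4235.4064 = 131297.5984
C: (62−1)·50.72² = 61·2572.5184 = 156923.6224
D: (94−1)·110.96² = 93·12312.1216 = 1145027.3088
Numerator = 1451052.1921; denominator = Σ(nₕ−1) = 250.
s²ₚ = 1451052.1921/250 = 5804.209... → 5804.2.

5804.2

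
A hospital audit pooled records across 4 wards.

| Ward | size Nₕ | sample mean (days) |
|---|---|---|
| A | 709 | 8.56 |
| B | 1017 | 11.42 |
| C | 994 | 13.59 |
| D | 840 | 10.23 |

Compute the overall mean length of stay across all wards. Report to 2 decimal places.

x̄_st = (Σ Nₕx̄ₕ) / (Σ Nₕ) = (709·8.56 + 1017·11.42 + 994·13.59 + 840·10.23) / 3560
= 39784.84 / 3560 = 11.1755... → 11.18.

11.18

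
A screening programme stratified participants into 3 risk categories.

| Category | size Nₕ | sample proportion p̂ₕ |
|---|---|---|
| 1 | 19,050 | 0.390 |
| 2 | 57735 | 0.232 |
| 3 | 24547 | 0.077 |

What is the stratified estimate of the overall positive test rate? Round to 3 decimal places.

0.224

Wₕ = Nₕ/N with N = 101332: 0.1880, 0.5698, 0.2422.
p̂_st = 0.1880·0.390 + 0.5698·0.232 + 0.2422·0.077 ≈ 0.22416... → 0.224.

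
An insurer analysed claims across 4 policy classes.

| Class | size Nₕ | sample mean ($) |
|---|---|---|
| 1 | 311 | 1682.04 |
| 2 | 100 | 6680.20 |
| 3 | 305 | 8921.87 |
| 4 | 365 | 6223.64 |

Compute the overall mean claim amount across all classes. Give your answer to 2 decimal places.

N = 311 + 100 + 305 + 365 = 1081.
The stratified mean weights each stratum mean by its population share Nₕ/N.
Σ Nₕx̄ₕ = 311·1682.04 + 100·6680.20 + 305·8921.87 + 365·6223.64 = 523114.44 + 668020 + 2721170.35 + 2271628.6 = 6183933.39.
Divide by N: 6183933.39 / 1081 = 5720.5674... → 5720.57.

5720.57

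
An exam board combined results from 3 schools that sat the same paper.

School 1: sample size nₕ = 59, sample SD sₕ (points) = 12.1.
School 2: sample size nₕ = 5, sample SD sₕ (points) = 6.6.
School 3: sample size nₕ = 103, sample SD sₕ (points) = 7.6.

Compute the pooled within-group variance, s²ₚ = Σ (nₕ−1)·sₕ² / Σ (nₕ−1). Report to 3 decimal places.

Degrees of freedom: 58 + 4 + 102 = 164.
Σ(nₕ−1)sₕ² = 58·146.41 + 4·43.56 + 102·57.76 = 14557.54.
s²ₚ = 14557.54 / 164 = 88.76549... → 88.765.

88.765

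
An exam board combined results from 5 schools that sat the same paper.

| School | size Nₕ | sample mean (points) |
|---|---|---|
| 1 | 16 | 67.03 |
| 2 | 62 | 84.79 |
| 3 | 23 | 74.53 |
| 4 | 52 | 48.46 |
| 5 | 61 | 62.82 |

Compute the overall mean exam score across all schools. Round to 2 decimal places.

67.27

N = 214; weights Wₕ = Nₕ/N = (0.0748, 0.2897, 0.1075, 0.2430, 0.2850).
x̄_st = Σ Wₕ·x̄ₕ = 0.0748·67.03 + 0.2897·84.79 + 0.1075·74.53 + 0.2430·48.46 + 0.2850·62.82 ≈ 67.2691...
→ 67.27.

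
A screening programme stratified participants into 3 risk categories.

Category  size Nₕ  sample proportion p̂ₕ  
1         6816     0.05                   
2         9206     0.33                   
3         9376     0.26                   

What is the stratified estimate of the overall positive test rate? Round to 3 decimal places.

0.229

Wₕ = Nₕ/N with N = 25398: 0.2684, 0.3625, 0.3692.
p̂_st = 0.2684·0.05 + 0.3625·0.33 + 0.3692·0.26 ≈ 0.22902... → 0.229.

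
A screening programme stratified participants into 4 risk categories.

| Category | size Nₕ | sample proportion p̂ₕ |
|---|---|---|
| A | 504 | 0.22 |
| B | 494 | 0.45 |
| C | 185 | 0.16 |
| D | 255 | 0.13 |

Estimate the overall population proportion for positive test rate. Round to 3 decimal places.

N = 504 + 494 + 185 + 255 = 1438.
Overall proportion = Σ (Nₕ/N)·p̂ₕ.
Σ Nₕp̂ₕ = 110.88 + 222.3 + 29.6 + 33.15 = 395.93.
395.93 / 1438 = 0.27533... → 0.275.

0.275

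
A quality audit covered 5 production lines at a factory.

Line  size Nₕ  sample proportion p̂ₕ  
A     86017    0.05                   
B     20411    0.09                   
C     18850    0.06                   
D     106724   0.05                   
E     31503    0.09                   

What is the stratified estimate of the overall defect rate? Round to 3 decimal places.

N = 86017 + 20411 + 18850 + 106724 + 31503 = 263505.
Overall proportion = Σ (Nₕ/N)·p̂ₕ.
Σ Nₕp̂ₕ = 4300.85 + 1836.99 + 1131 + 5336.2 + 2835.27 = 15440.31.
15440.31 / 263505 = 0.05860... → 0.059.

0.059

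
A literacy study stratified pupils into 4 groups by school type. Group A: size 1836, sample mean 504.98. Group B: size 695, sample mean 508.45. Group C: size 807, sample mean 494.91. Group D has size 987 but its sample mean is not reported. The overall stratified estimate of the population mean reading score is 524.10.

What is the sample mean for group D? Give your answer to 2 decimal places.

594.55

Σ Nₕx̄ₕ = N·μ, so 987·x̄_D = 4325·524.10 − (1836·504.98 + 695·508.45 + 807·494.91).
= 2266732.5 − 1679908.4 = 586824.1.
x̄_D = 586824.1 / 987 = 594.5533... → 594.55.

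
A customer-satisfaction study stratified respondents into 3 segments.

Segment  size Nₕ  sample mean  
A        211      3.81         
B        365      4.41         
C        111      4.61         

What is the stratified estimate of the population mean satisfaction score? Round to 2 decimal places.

N = 211 + 365 + 111 = 687.
Weight each subgroup mean by Nₕ/N and sum.
Σ Nₕx̄ₕ = 211·3.81 + 365·4.41 + 111·4.61 = 803.91 + 1609.65 + 511.71 = 2925.27.
Divide by N: 2925.27 / 687 = 4.2580... → 4.26.

4.26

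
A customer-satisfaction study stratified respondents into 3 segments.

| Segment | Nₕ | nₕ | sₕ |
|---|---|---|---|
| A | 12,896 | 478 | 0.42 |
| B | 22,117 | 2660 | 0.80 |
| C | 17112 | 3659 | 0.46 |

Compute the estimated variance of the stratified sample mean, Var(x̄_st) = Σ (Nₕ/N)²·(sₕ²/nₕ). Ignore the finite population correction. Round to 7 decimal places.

0.0000721

N = 52125. Term for each stratum: Wₕ²sₕ²/nₕ.
Var(x̄_st) = 0.0000225886 + 0.0000433170 + 0.0000062325 = 0.0000721381 → 0.0000721.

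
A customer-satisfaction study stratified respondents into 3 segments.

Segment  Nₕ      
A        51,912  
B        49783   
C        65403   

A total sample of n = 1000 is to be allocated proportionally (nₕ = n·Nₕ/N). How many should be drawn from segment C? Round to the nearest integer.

391

N = 51912 + 49783 + 65403 = 167098.
n_C = 1000·65403/167098 = 391.405... → 391.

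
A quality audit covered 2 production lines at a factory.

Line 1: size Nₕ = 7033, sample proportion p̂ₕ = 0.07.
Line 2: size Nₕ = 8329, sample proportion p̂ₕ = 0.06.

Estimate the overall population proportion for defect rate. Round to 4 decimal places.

0.0646

Wₕ = Nₕ/N with N = 15362: 0.4578, 0.5422.
p̂_st = 0.4578·0.07 + 0.5422·0.06 ≈ 0.064578... → 0.0646.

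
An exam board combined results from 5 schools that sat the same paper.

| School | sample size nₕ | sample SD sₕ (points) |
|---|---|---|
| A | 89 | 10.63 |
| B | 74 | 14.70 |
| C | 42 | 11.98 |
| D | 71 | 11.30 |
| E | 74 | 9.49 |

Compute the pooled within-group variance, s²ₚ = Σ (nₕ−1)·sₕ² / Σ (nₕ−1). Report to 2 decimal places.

136.57

A: (89−1)·10.63² = 88·112.9969 = 9943.7272
B: (74−1)·14.70² = 73·216.09 = 15774.57
C: (42−1)·11.98² = 41·143.5204 = 5884.3364
D: (71−1)·11.30² = 70·127.69 = 8938.3
E: (74−1)·9.49² = 73·90.0601 = 6574.3873
Numerator = 47115.3209; denominator = Σ(nₕ−1) = 345.
s²ₚ = 47115.3209/345 = 136.5661... → 136.57.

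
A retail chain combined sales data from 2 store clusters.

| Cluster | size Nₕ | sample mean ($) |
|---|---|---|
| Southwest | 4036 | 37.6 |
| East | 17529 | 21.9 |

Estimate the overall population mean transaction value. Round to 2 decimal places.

x̄_st = (Σ Nₕx̄ₕ) / (Σ Nₕ) = (4036·37.6 + 17529·21.9) / 21565
= 535638.7 / 21565 = 24.8383... → 24.84.

24.84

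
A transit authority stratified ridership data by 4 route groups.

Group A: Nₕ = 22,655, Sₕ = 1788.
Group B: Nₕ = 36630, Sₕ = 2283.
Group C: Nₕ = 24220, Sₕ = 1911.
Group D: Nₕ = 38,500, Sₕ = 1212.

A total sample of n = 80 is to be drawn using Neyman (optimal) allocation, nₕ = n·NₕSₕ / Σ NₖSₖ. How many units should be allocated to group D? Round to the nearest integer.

17

A: NₕSₕ = 22655·1788 = 40507140
B: NₕSₕ = 36630·2283 = 83626290
C: NₕSₕ = 24220·1911 = 46284420
D: NₕSₕ = 38500·1212 = 46662000
Σ NₕSₕ = 217079850.
n_D = 80·46662000/217079850 = 17.196... → 17.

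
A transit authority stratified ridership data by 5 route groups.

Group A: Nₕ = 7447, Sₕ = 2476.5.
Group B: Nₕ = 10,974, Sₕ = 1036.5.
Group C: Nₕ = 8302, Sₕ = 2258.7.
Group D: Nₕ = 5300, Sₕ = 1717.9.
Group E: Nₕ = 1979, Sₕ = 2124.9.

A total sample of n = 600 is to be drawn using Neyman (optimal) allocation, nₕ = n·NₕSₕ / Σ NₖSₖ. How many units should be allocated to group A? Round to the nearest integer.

179

Σ NₕSₕ = 7447·2476.5 + 10974·1036.5 + 8302·2258.7 + 5300·1717.9 + 1979·2124.9 = 61878821.
Share for A: 18442495.5/61878821 = 0.29804.
n_A = 600 × 0.29804 = 178.825... → 179.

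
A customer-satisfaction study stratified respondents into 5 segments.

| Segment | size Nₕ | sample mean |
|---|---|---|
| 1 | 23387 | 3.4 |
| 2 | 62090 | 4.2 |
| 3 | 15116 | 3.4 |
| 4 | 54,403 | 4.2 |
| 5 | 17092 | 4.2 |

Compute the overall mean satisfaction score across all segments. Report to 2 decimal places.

N = 23387 + 62090 + 15116 + 54403 + 17092 = 172088.
Weight each subgroup mean by Nₕ/N and sum.
Σ Nₕx̄ₕ = 23387·3.4 + 62090·4.2 + 15116·3.4 + 54403·4.2 + 17092·4.2 = 79515.8 + 260778 + 51394.4 + 228492.6 + 71786.4 = 691967.2.
Divide by N: 691967.2 / 172088 = 4.0210... → 4.02.

4.02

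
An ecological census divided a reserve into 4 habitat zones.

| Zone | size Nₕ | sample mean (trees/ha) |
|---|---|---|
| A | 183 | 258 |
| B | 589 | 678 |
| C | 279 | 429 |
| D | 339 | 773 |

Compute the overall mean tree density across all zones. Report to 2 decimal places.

x̄_st = (Σ Nₕx̄ₕ) / (Σ Nₕ) = (183·258 + 589·678 + 279·429 + 339·773) / 1390
= 828294 / 1390 = 595.8950... → 595.89.

595.89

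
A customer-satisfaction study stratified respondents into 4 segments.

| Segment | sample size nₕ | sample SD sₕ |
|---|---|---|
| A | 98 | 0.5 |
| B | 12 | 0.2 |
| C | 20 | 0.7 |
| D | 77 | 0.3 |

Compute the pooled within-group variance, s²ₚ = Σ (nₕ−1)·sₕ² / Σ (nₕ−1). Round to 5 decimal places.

A: (98−1)·0.5² = 97·0.25 = 24.25
B: (12−1)·0.2² = 11·0.04 = 0.44
C: (20−1)·0.7² = 19·0.49 = 9.31
D: (77−1)·0.3² = 76·0.09 = 6.84
Numerator = 40.84; denominator = Σ(nₕ−1) = 203.
s²ₚ = 40.84/203 = 0.2011823... → 0.20118.

0.20118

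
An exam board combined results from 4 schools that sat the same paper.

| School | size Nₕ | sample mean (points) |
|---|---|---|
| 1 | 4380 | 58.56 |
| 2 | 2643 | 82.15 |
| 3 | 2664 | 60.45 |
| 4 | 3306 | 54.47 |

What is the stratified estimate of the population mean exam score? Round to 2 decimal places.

x̄_st = (Σ Nₕx̄ₕ) / (Σ Nₕ) = (4380·58.56 + 2643·82.15 + 2664·60.45 + 3306·54.47) / 12993
= 814731.87 / 12993 = 62.7054... → 62.71.

62.71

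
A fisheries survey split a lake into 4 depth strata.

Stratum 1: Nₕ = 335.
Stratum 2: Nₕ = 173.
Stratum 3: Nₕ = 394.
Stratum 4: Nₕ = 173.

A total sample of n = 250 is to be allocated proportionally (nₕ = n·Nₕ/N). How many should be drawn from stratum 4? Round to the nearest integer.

40

Share of stratum 4 = 173/1075 = 0.16093.
Allocate 250 × 0.16093 = 40.233... → 40.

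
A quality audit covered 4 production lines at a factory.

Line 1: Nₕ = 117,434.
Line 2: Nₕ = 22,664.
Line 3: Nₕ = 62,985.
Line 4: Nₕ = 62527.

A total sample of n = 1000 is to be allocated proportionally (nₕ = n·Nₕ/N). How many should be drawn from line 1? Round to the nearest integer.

442

N = 117434 + 22664 + 62985 + 62527 = 265610.
n_1 = 1000·117434/265610 = 442.129... → 442.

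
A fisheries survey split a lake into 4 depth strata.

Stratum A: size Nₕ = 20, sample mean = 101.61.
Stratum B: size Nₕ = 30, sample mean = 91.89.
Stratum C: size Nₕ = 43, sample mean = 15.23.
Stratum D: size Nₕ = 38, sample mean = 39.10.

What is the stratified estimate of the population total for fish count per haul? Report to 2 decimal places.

Population total = Σ Nₕ·x̄ₕ (each stratum's size times its mean).
20·101.61 + 30·91.89 + 43·15.23 + 38·39.10 = 2032.2 + 2756.7 + 654.89 + 1485.8 = 6929.59.

6929.59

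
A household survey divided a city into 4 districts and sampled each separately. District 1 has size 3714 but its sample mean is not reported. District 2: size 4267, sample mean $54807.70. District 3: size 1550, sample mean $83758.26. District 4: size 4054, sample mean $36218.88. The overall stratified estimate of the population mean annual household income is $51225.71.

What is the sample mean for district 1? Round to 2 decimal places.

N = 3714 + 4267 + 1550 + 4054 = 13585.
Overall total = μ·N = 51225.71·13585 = 695901270.35.
Subtract the known strata: 4267·54807.70 + 1550·83758.26 + 4054·36218.88 = 510521098.42.
Remaining total for district 1: 695901270.35 − 510521098.42 = 185380171.93.
Divide by its size: 185380171.93 / 3714 = 49913.8858... → 49913.89.

49913.89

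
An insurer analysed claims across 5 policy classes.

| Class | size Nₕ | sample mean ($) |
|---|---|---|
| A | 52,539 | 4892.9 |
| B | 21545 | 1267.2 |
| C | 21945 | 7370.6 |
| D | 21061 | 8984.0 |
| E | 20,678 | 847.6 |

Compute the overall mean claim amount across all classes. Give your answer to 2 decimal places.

N = 137768; weights Wₕ = Nₕ/N = (0.3814, 0.1564, 0.1593, 0.1529, 0.1501).
x̄_st = Σ Wₕ·x̄ₕ = 0.3814·4892.9 + 0.1564·1267.2 + 0.1593·7370.6 + 0.1529·8984.0 + 0.1501·847.6 ≈ 4738.8103...
→ 4738.81.

4738.81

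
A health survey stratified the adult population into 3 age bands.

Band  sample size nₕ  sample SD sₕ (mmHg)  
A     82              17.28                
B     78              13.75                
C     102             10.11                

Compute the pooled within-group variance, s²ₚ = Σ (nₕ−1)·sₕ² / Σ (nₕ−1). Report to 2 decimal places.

189.45

A: (82−1)·17.28² = 81·298.5984 = 24186.4704
B: (78−1)·13.75² = 77·189.0625 = 14557.8125
C: (102−1)·10.11² = 101·102.2121 = 10323.4221
Numerator = 49067.705; denominator = Σ(nₕ−1) = 259.
s²ₚ = 49067.705/259 = 189.4506... → 189.45.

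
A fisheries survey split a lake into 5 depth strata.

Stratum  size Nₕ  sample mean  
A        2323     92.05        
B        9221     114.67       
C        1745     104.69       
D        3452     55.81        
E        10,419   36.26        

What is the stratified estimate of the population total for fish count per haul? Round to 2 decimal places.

A: 2323·92.05 = 213832.15
B: 9221·114.67 = 1057372.07
C: 1745·104.69 = 182684.05
D: 3452·55.81 = 192656.12
E: 10419·36.26 = 377792.94
τ̂ = Σ Nₕx̄ₕ = 2024337.33.

2024337.33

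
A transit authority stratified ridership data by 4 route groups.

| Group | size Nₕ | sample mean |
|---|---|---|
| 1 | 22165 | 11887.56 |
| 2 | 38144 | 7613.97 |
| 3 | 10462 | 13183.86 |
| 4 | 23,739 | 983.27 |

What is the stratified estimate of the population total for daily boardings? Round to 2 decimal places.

Estimate total by summing Nₕ·x̄ₕ over strata.
22165·11887.56 + 38144·7613.97 + 10462·13183.86 + 23739·983.27 = 263487767.4 + 290427271.68 + 137929543.32 + 23341846.53 = 715186428.93.

715186428.93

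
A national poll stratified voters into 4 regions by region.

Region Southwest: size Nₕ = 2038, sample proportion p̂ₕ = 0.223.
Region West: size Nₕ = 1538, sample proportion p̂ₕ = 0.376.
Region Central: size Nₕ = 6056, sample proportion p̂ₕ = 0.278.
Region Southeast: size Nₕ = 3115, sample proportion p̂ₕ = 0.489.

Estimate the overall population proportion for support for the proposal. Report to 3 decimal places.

0.333

N = 2038 + 1538 + 6056 + 3115 = 12747.
Overall proportion = Σ (Nₕ/N)·p̂ₕ.
Σ Nₕp̂ₕ = 454.474 + 578.288 + 1683.568 + 1523.235 = 4239.565.
4239.565 / 12747 = 0.33259... → 0.333.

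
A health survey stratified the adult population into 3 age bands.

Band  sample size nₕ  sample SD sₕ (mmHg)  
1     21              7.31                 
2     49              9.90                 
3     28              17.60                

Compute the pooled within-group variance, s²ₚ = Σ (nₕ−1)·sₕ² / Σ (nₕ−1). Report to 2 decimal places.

148.81

Degrees of freedom: 20 + 48 + 27 = 95.
Σ(nₕ−1)sₕ² = 20·53.4361 + 48·98.01 + 27·309.76 = 14136.722.
s²ₚ = 14136.722 / 95 = 148.8076 → 148.81.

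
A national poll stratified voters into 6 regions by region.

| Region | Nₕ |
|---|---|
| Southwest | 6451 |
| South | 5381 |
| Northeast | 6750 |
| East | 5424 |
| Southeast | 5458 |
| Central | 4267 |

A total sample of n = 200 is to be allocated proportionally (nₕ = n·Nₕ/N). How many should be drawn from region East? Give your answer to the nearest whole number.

32

N = 6451 + 5381 + 6750 + 5424 + 5458 + 4267 = 33731.
n_East = 200·5424/33731 = 32.160... → 32.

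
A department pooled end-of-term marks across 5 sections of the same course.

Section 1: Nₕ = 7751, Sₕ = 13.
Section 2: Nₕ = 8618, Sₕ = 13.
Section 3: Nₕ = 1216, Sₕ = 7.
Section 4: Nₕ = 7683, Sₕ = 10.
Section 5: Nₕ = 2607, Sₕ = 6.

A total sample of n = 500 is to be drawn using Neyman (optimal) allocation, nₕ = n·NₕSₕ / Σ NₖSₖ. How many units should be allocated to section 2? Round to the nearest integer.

Σ NₕSₕ = 7751·13 + 8618·13 + 1216·7 + 7683·10 + 2607·6 = 313781.
Share for 2: 112034/313781 = 0.35705.
n_2 = 500 × 0.35705 = 178.523... → 179.

179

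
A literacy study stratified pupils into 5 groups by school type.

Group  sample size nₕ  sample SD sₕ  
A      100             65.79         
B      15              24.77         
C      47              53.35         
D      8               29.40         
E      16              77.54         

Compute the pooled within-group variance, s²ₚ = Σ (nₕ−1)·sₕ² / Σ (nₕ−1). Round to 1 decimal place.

Degrees of freedom: 99 + 14 + 46 + 7 + 15 = 181.
Σ(nₕ−1)sₕ² = 99·4328.3241 + 14·613.5529 + 46·2846.2225 + 7·864.36 + 15·6012.4516 = 664257.3555.
s²ₚ = 664257.3555 / 181 = 3669.930... → 3669.9.

3669.9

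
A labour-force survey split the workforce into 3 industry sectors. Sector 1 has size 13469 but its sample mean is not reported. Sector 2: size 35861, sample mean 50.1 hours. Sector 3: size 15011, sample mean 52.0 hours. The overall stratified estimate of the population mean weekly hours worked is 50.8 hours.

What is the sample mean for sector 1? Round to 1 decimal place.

51.3

N = 13469 + 35861 + 15011 = 64341.
Overall total = μ·N = 50.8·64341 = 3268522.8.
Subtract the known strata: 35861·50.1 + 15011·52.0 = 2577208.1.
Remaining total for sector 1: 3268522.8 − 2577208.1 = 691314.7.
Divide by its size: 691314.7 / 13469 = 51.326... → 51.3.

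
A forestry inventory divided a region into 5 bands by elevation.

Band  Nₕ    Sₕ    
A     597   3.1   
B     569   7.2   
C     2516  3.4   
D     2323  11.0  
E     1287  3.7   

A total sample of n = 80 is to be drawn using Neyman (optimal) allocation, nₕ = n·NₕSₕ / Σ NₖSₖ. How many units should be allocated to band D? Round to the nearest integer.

Σ NₕSₕ = 597·3.1 + 569·7.2 + 2516·3.4 + 2323·11.0 + 1287·3.7 = 44816.8.
Share for D: 25553/44816.8 = 0.57017.
n_D = 80 × 0.57017 = 45.613... → 46.

46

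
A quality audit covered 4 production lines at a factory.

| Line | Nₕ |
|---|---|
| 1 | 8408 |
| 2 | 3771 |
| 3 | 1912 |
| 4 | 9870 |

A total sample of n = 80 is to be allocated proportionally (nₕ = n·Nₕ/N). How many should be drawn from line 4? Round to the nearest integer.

33

Share of line 4 = 9870/23961 = 0.41192.
Allocate 80 × 0.41192 = 32.954... → 33.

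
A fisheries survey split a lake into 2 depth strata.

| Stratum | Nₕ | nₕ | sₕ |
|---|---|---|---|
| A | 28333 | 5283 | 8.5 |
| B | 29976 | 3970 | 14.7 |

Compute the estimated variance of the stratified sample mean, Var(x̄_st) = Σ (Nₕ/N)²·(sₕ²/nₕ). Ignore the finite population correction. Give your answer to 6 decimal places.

0.017614

N = 58309. Term for each stratum: Wₕ²sₕ²/nₕ.
Var(x̄_st) = 0.003229023 + 0.014385347 = 0.017614370 → 0.017614.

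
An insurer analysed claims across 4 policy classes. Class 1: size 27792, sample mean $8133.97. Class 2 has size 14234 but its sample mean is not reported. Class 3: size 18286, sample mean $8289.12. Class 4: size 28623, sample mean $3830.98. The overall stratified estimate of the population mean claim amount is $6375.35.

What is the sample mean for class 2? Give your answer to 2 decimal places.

5599.51

N = 27792 + 14234 + 18286 + 28623 = 88935.
Overall total = μ·N = 6375.35·88935 = 566991752.25.
Subtract the known strata: 27792·8133.97 + 18286·8289.12 + 28623·3830.98 = 487288283.1.
Remaining total for class 2: 566991752.25 − 487288283.1 = 79703469.15.
Divide by its size: 79703469.15 / 14234 = 5599.5131... → 5599.51.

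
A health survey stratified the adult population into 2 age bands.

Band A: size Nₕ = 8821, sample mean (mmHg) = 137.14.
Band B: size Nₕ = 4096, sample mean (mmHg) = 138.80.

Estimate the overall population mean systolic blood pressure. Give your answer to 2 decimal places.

x̄_st = (Σ Nₕx̄ₕ) / (Σ Nₕ) = (8821·137.14 + 4096·138.80) / 12917
= 1778236.74 / 12917 = 137.6664... → 137.67.

137.67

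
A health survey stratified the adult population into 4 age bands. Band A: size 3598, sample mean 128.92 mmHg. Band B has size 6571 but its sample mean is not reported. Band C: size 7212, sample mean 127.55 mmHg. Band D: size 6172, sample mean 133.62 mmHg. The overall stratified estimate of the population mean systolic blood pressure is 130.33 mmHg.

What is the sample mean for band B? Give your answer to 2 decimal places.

131.06

Σ Nₕx̄ₕ = N·μ, so 6571·x̄_B = 23553·130.33 − (3598·128.92 + 7212·127.55 + 6172·133.62).
= 3069662.49 − 2208447.4 = 861215.09.
x̄_B = 861215.09 / 6571 = 131.0630... → 131.06.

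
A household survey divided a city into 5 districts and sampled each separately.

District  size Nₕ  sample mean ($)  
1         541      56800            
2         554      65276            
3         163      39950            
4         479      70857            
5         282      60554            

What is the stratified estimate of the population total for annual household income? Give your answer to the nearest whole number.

124420285

1: 541·56800 = 30728800
2: 554·65276 = 36162904
3: 163·39950 = 6511850
4: 479·70857 = 33940503
5: 282·60554 = 17076228
τ̂ = Σ Nₕx̄ₕ = 124420285.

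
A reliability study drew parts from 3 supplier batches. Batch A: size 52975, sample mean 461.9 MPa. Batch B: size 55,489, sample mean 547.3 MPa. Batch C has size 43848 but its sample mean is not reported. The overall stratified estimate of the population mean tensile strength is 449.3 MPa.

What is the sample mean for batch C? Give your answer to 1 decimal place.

N = 52975 + 55489 + 43848 = 152312.
Overall total = μ·N = 449.3·152312 = 68433781.6.
Subtract the known strata: 52975·461.9 + 55489·547.3 = 54838282.2.
Remaining total for batch C: 68433781.6 − 54838282.2 = 13595499.4.
Divide by its size: 13595499.4 / 43848 = 310.060... → 310.1.

310.1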